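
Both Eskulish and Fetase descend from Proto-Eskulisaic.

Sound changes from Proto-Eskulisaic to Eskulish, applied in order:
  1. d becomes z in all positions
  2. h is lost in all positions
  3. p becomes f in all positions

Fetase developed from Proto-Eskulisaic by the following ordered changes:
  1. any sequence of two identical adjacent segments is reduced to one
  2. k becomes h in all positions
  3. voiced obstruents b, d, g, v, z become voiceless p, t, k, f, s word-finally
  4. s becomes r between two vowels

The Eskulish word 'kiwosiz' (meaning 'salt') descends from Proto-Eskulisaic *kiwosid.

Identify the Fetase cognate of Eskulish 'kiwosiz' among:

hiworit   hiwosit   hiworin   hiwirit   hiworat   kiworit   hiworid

Fetase: *kiwosid > hiwosid > hiwosit > hiworit  (by unconditioned shift, final devoicing, rhotacism)
The other candidates each miss or misapply at least one Fetase change.

hiworit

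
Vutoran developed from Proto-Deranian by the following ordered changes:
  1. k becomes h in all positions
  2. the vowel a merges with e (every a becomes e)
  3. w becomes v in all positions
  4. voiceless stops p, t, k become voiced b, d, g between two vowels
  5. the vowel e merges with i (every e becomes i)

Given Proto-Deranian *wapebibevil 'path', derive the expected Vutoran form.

Vutoran: *wapebibevil
  wapebibevil (rule 1 does not apply)
  wapebibevil → wepebibevil   [vowel merger]
  wepebibevil → vepebibevil   [unconditioned shift]
  vepebibevil → vebebibevil   [intervocalic voicing]
  vebebibevil → vibibibivil   [vowel merger]
  giving Vutoran vibibibivil.

vibibibivil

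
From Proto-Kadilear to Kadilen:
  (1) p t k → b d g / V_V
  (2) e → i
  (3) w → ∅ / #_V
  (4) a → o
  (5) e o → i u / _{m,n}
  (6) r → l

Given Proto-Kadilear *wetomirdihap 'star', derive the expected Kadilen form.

Kadilen: *wetomirdihap > wedomirdihap > widomirdihap > idomirdihap > idomirdihop > idumirdihop > idumildihop  (by intervocalic voicing, vowel merger, glide loss, vowel merger, pre-nasal raising, unconditioned shift)

idumildihop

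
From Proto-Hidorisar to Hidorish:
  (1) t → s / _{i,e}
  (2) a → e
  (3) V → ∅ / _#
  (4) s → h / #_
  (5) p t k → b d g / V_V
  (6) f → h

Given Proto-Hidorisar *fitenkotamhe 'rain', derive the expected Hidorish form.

hisenkodemh

Hidorish: *fitenkotamhe
  fitenkotamhe → fisenkotamhe   [palatalisation]
  fisenkotamhe → fisenkotemhe   [vowel merger]
  fisenkotemhe → fisenkotemh   [apocope]
  fisenkotemh (rule 4 does not apply)
  fisenkotemh → fisenkodemh   [intervocalic voicing]
  fisenkodemh → hisenkodemh   [unconditioned shift]
  giving Hidorish hisenkodemh.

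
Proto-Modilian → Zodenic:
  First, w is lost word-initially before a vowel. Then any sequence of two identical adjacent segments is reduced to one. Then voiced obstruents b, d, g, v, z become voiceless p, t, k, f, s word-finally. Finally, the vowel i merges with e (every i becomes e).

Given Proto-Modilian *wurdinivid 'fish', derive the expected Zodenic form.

urdenevet

Zodenic: *wurdinivid
  wurdinivid → urdinivid   [glide loss]
  urdinivid (rule 2 does not apply)
  urdinivid → urdinivit   [final devoicing]
  urdinivit → urdenevet   [vowel merger]
  giving Zodenic urdenevet.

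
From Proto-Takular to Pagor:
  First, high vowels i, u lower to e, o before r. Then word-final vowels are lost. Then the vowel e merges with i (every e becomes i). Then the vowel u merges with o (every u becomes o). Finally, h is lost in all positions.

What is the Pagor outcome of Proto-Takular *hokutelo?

okotil

Pagor: *hokutelo
  hokutelo (rule 1 does not apply)
  hokutelo → hokutel   [apocope]
  hokutel → hokutil   [vowel merger]
  hokutil → hokotil   [vowel merger]
  hokotil → okotil   [h-loss]
  giving Pagor okotil.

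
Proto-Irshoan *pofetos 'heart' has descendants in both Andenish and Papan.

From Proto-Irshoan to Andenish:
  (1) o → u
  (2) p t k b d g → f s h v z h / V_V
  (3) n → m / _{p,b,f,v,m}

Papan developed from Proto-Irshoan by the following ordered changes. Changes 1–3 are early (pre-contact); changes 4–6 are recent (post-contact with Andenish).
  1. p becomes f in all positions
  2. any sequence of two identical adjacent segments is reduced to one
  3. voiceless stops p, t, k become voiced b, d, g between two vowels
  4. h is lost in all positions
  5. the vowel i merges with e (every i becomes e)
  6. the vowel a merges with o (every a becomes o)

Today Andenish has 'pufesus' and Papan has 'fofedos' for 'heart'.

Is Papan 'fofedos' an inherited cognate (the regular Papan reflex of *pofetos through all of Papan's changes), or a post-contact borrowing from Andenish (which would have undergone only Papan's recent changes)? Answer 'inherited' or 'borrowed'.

inherited

If inherited, *pofetos would pass through all of Papan's changes:
Papan: start from *pofetos.
  rule 1 (unconditioned shift): pofetos → fofetos
  rule 2: no change — fofetos
  rule 3 (intervocalic voicing): fofetos → fofedos
  rule 4: no change — fofedos
  rule 5: no change — fofedos
  rule 6: no change — fofedos
  ⇒ Papan fofedos
If borrowed from Andenish 'pufesus' after the early changes, it would undergo only the recent ones:
  rule 4 (h-loss): no change (pufesus)
  rule 5 (vowel merger): no change (pufesus)
  rule 6 (vowel merger): no change (pufesus)
  ⇒ as a loan: pufesus
Papan 'fofedos' matches the inherited outcome exactly, so it is an inherited cognate, not a loan.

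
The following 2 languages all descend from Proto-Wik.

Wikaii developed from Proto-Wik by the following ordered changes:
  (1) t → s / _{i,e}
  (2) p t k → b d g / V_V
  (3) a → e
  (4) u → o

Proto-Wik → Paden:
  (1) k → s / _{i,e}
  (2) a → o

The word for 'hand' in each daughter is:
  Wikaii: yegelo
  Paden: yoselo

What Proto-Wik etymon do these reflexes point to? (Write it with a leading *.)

Position 3: Wikaii has g, Paden has s. Taking the neighbouring segments as reconstructed: Wikaii g could go back to *k or *g; Paden s could go back to *k or *s — the one source consistent with every daughter is *k.
Position 2: Wikaii has e, Paden has o. Taking the neighbouring segments as reconstructed: Wikaii e could go back to *a or *e; Paden o could go back to *a or *o — the one source consistent with every daughter is *a.
Continuing position by position gives *yakelo; check it forward:
Wikaii: *yakelo
  yakelo (rule 1 does not apply)
  yakelo → yagelo   [intervocalic voicing]
  yagelo → yegelo   [vowel merger]
  yegelo (rule 4 does not apply)
  giving Wikaii yegelo.
Paden: start from *yakelo.
  rule 1 (palatalisation): yakelo → yaselo
  rule 2 (vowel merger): yaselo → yoselo
  ⇒ Paden yoselo
*yakelo is the unique common source.

*yakelo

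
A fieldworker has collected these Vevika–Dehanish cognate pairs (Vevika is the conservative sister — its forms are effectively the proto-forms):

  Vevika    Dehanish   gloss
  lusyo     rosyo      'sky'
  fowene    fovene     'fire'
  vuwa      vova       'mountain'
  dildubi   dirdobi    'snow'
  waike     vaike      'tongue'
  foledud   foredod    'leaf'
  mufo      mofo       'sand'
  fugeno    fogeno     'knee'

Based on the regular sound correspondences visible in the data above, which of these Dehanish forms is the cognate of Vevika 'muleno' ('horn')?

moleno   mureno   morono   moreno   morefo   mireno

moreno

lusyo ~ rosyo, vuwa ~ vova — Vevika u corresponds to Dehanish o after a consonant, before a consonant other than r, m, n, p, b, f, v.
foledud ~ foredod — Vevika l corresponds to Dehanish r between vowels (before a front vowel).
Applying these to Vevika 'muleno':
  muleno → moleno   (u→o after a consonant, before a consonant other than r, m, n, p, b, f, v)
  moleno → moreno   (l→r between vowels (before a front vowel))
So the Dehanish cognate is 'moreno'.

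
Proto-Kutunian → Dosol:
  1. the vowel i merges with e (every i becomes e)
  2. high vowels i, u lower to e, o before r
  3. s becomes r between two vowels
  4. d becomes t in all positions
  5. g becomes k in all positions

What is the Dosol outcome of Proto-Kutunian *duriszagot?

Dosol: start from *duriszagot.
  rule 1 (vowel merger): duriszagot → dureszagot
  rule 2 (pre-rhotic lowering): dureszagot → doreszagot
  rule 3: no change — doreszagot
  rule 4 (unconditioned shift): doreszagot → toreszagot
  rule 5 (unconditioned shift): toreszagot → toreszakot
  ⇒ Dosol toreszakot

toreszakot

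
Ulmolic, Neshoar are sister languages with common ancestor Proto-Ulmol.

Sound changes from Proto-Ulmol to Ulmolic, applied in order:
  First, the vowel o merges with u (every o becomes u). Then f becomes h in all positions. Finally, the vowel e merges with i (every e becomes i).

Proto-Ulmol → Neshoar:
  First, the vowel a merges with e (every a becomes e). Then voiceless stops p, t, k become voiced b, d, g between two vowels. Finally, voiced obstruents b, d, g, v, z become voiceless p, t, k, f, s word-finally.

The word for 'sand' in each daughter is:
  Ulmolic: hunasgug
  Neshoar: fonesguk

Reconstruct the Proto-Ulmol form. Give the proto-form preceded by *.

*fonasgug

Position 4: Ulmolic has a, Neshoar has e. Ulmolic preserves a here (none of its changes turn any other segment into a), so the proto-segment is *a.
Position 2: Ulmolic has u, Neshoar has o. Neshoar preserves o here (none of its changes turn any other segment into o), so the proto-segment is *o.
Position 8: Ulmolic has g, Neshoar has k. Ulmolic preserves g here (none of its changes turn any other segment into g), so the proto-segment is *g.
Continuing position by position gives *fonasgug; check it forward:
Ulmolic: *fonasgug > funasgug > hunasgug  (by vowel merger, unconditioned shift)
Neshoar: start from *fonasgug.
  rule 1 (vowel merger): fonasgug → fonesgug
  rule 2: no change — fonesgug
  rule 3 (final devoicing): fonesgug → fonesguk
  ⇒ Neshoar fonesguk
No other proto-form is consistent with every reflex, so the reconstruction is *fonasgug.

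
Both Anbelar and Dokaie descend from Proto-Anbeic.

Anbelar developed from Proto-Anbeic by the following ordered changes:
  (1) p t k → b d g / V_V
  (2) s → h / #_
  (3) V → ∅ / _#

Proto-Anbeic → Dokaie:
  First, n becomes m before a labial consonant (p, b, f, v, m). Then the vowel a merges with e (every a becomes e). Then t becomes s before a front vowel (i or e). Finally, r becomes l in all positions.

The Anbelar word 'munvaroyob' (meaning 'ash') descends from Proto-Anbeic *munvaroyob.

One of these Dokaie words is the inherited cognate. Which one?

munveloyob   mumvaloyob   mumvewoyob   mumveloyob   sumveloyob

mumveloyob

Dokaie: *munvaroyob > mumvaroyob > mumveroyob > mumveloyob  (by nasal place assimilation, vowel merger, unconditioned shift)
Among the options, 'mumveloyob' alone shows every Dokaie change applied in order.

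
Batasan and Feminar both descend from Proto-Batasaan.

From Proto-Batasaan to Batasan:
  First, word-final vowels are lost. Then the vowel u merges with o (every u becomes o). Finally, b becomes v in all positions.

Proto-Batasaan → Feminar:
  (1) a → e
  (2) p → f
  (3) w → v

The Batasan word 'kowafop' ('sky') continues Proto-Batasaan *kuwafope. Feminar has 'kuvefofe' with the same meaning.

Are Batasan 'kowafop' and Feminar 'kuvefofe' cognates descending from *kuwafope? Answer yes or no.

yes

Derive the expected Feminar reflex of *kuwafope:
Feminar: start from *kuwafope.
  rule 1 (vowel merger): kuwafope → kuwefope
  rule 2 (unconditioned shift): kuwefope → kuwefofe
  rule 3 (unconditioned shift): kuwefofe → kuvefofe
  ⇒ Feminar kuvefofe
Feminar 'kuvefofe' matches the regular reflex exactly, so the pair is cognate.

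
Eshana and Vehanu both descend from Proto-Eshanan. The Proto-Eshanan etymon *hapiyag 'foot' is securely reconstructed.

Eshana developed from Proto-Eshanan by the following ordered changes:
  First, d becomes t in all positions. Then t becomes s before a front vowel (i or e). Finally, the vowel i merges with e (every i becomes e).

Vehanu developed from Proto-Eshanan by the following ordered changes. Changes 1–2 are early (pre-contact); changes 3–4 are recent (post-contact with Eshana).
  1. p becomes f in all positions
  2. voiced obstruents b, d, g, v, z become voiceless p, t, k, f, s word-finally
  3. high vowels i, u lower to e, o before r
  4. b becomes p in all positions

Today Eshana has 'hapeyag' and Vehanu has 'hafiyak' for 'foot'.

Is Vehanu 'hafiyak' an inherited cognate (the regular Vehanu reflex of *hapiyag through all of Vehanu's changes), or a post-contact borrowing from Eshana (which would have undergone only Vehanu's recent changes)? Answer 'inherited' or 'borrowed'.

If inherited, *hapiyag would pass through all of Vehanu's changes:
Vehanu: start from *hapiyag.
  rule 1 (unconditioned shift): hapiyag → hafiyag
  rule 2 (final devoicing): hafiyag → hafiyak
  rule 3: no change — hafiyak
  rule 4: no change — hafiyak
  ⇒ Vehanu hafiyak
If borrowed from Eshana 'hapeyag' after the early changes, it would undergo only the recent ones:
  rule 3 (pre-rhotic lowering): no change (hapeyag)
  rule 4 (unconditioned shift): no change (hapeyag)
  ⇒ as a loan: hapeyag
Vehanu 'hafiyak' matches the inherited outcome exactly, so it is an inherited cognate, not a loan.

inherited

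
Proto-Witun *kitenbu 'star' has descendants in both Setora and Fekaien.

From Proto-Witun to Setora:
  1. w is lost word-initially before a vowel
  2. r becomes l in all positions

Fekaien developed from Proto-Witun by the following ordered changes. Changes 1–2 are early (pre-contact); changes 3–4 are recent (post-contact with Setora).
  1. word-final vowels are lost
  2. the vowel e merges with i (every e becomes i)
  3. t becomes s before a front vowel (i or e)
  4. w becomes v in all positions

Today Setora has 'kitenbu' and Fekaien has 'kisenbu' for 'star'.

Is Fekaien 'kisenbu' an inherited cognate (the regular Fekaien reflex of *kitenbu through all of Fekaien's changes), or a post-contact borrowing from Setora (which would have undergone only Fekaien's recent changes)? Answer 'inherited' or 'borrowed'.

If inherited, *kitenbu would pass through all of Fekaien's changes:
Fekaien: *kitenbu > kitenb > kitinb > kisinb  (by apocope, vowel merger, palatalisation)
If borrowed from Setora 'kitenbu' after the early changes, it would undergo only the recent ones:
  rule 3 (palatalisation): kitenbu → kisenbu
  rule 4 (unconditioned shift): no change (kisenbu)
  ⇒ as a loan: kisenbu
Fekaien 'kisenbu' matches the loan outcome 'kisenbu', not the inherited 'kisinb' — it skipped the early Fekaien changes, so it was borrowed from Setora.

borrowed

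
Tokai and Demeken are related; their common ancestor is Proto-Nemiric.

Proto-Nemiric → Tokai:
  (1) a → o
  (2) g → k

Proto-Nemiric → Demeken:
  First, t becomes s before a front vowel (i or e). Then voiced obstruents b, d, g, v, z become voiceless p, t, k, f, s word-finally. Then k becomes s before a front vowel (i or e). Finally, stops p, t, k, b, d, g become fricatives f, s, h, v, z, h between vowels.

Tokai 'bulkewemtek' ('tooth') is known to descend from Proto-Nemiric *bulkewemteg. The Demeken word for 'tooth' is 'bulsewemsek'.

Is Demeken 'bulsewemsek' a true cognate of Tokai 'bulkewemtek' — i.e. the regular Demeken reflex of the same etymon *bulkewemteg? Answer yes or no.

yes

Derive the expected Demeken reflex of *bulkewemteg:
Demeken: *bulkewemteg > bulkewemseg > bulkewemsek > bulsewemsek  (by palatalisation, final devoicing, palatalisation)
Demeken 'bulsewemsek' matches the regular reflex exactly, so the pair is cognate.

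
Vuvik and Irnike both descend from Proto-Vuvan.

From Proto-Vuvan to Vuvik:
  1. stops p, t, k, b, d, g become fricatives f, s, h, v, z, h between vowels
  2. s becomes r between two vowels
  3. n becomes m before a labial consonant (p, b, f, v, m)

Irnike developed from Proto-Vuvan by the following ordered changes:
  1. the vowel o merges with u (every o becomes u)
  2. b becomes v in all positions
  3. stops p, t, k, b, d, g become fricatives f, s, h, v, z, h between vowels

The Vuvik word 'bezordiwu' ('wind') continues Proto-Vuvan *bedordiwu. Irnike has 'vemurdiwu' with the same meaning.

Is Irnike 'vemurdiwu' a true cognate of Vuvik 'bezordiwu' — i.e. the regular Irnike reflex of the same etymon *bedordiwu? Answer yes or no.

no

Derive the expected Irnike reflex of *bedordiwu:
Irnike: *bedordiwu > bedurdiwu > vedurdiwu > vezurdiwu  (by vowel merger, unconditioned shift, intervocalic lenition)
The regular Irnike reflex would be 'vezurdiwu', but the attested form is 'vemurdiwu'. The correspondence is irregular, so they are not cognates (the Irnike form has a different source).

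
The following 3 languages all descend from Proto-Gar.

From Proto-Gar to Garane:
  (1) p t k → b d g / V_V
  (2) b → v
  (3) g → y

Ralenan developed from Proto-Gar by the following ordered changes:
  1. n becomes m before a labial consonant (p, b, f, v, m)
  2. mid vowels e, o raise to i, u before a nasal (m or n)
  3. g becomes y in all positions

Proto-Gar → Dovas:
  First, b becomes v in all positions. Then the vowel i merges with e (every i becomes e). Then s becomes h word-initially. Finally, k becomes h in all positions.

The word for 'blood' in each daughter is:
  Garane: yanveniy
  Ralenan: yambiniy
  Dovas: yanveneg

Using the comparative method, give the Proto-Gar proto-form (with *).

*yanbenig

Position 3: Garane has n, Ralenan has m, Dovas has n. Garane preserves n here (none of its changes turn any other segment into n), so the proto-segment is *n.
Position 7: Garane has i, Ralenan has i, Dovas has e. Garane preserves i here (none of its changes turn any other segment into i), so the proto-segment is *i.
Continuing position by position gives *yanbenig; check it forward:
Garane: start from *yanbenig.
  rule 1: no change — yanbenig
  rule 2 (unconditioned shift): yanbenig → yanvenig
  rule 3 (unconditioned shift): yanvenig → yanveniy
  ⇒ Garane yanveniy
Ralenan: *yanbenig
  yanbenig → yambenig   [nasal place assimilation]
  yambenig → yambinig   [pre-nasal raising]
  yambinig → yambiniy   [unconditioned shift]
  giving Ralenan yambiniy.
Dovas: start from *yanbenig.
  rule 1 (unconditioned shift): yanbenig → yanvenig
  rule 2 (vowel merger): yanvenig → yanveneg
  rule 3: no change — yanveneg
  rule 4: no change — yanveneg
  ⇒ Dovas yanveneg
*yanbenig is the unique common source.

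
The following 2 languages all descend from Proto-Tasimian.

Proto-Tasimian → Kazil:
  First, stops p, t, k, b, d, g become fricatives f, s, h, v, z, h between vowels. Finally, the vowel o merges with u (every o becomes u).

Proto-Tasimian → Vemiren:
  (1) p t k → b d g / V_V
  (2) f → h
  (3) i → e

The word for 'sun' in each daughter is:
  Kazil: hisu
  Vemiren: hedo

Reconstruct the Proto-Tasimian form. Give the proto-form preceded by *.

*hito

Position 3: Kazil has s, Vemiren has d. Taking the neighbouring segments as reconstructed: Kazil s could go back to *t or *s; Vemiren d could go back to *t or *d — the one source consistent with every daughter is *t.
Position 4: Kazil has u, Vemiren has o. Vemiren preserves o here (none of its changes turn any other segment into o), so the proto-segment is *o.
This points to *hito. Verify forward in each daughter:
Kazil: *hito > hiso > hisu  (by intervocalic lenition, vowel merger)
Vemiren: start from *hito.
  rule 1 (intervocalic voicing): hito → hido
  rule 2: no change — hido
  rule 3 (vowel merger): hido → hedo
  ⇒ Vemiren hedo
Only *hito yields all of Kazil hisu, Vemiren hedo.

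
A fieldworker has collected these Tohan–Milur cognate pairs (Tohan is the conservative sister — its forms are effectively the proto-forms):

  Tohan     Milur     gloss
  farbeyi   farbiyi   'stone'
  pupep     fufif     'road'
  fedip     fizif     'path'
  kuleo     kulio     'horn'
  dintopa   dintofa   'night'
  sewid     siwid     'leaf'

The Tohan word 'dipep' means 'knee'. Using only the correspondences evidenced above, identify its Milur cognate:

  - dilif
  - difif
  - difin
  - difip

difif

pupep ~ fufif — Tohan p corresponds to Milur f between vowels (before a front vowel).
pupep ~ fufif — Tohan e corresponds to Milur i after a consonant, before a labial obstruent.
pupep ~ fufif, fedip ~ fizif — Tohan p corresponds to Milur f word-finally.
Applying these to Tohan 'dipep':
  dipep → difep   (p→f between vowels (before a front vowel))
  difep → difip   (e→i after a consonant, before a labial obstruent)
  difip → difif   (p→f word-finally)
So the Milur cognate is 'difif'.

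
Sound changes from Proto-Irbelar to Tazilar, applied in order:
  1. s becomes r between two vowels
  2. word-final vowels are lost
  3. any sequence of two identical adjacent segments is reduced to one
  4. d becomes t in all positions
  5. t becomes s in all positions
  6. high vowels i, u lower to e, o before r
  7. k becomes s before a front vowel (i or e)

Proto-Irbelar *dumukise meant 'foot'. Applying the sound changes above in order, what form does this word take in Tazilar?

sumuser

Tazilar: start from *dumukise.
  rule 1 (rhotacism): dumukise → dumukire
  rule 2 (apocope): dumukire → dumukir
  rule 3: no change — dumukir
  rule 4 (unconditioned shift): dumukir → tumukir
  rule 5 (unconditioned shift): tumukir → sumukir
  rule 6 (pre-rhotic lowering): sumukir → sumuker
  rule 7 (palatalisation): sumuker → sumuser
  ⇒ Tazilar sumuser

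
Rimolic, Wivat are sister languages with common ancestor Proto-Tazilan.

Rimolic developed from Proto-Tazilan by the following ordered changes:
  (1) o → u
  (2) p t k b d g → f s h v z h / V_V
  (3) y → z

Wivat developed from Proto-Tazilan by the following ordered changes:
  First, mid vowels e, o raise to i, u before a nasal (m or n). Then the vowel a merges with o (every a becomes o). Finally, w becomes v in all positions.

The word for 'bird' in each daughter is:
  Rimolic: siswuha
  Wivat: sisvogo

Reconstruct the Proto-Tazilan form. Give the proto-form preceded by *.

Position 6: Rimolic has h, Wivat has g. Wivat preserves g here (none of its changes turn any other segment into g), so the proto-segment is *g.
Position 7: Rimolic has a, Wivat has o. Rimolic preserves a here (none of its changes turn any other segment into a), so the proto-segment is *a.
Verify the candidate proto-form against each daughter:
Rimolic: *siswoga
  siswoga → siswuga   [vowel merger]
  siswuga → siswuha   [intervocalic lenition]
  siswuha (rule 3 does not apply)
  giving Rimolic siswuha.
Wivat: *siswoga
  siswoga (rule 1 does not apply)
  siswoga → siswogo   [vowel merger]
  siswogo → sisvogo   [unconditioned shift]
  giving Wivat sisvogo.
*siswoga is the unique common source.

*siswoga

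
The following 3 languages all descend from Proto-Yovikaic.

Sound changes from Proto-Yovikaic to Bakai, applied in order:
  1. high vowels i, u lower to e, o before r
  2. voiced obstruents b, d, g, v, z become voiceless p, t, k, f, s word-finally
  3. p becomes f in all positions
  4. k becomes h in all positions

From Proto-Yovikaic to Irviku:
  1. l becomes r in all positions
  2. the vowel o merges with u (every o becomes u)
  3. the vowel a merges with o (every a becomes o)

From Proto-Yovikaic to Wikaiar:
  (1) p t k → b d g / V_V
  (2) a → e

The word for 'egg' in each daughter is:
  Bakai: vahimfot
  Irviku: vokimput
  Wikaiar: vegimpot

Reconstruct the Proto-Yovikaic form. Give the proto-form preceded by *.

Position 7: Bakai has o, Irviku has u, Wikaiar has o. Wikaiar preserves o here (none of its changes turn any other segment into o), so the proto-segment is *o.
Position 6: Bakai has f, Irviku has p, Wikaiar has p. Irviku preserves p here (none of its changes turn any other segment into p), so the proto-segment is *p.
Continuing position by position gives *vakimpot; check it forward:
Bakai: *vakimpot
  vakimpot (rule 1 does not apply)
  vakimpot (rule 2 does not apply)
  vakimpot → vakimfot   [unconditioned shift]
  vakimfot → vahimfot   [unconditioned shift]
  giving Bakai vahimfot.
Irviku: *vakimpot > vakimput > vokimput  (by vowel merger, vowel merger)
Wikaiar: *vakimpot > vagimpot > vegimpot  (by intervocalic voicing, vowel merger)
*vakimpot is the unique common source.

*vakimpot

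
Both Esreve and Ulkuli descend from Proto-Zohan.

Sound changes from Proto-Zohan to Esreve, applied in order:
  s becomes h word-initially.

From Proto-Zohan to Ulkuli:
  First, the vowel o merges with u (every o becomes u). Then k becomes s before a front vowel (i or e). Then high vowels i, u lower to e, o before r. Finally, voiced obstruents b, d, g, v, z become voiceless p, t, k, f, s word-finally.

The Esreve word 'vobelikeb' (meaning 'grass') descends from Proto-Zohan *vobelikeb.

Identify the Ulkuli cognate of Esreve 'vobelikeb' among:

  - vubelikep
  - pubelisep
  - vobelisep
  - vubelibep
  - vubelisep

vubelisep

Ulkuli: *vobelikeb
  vobelikeb → vubelikeb   [vowel merger]
  vubelikeb → vubeliseb   [palatalisation]
  vubeliseb (rule 3 does not apply)
  vubeliseb → vubelisep   [final devoicing]
  giving Ulkuli vubelisep.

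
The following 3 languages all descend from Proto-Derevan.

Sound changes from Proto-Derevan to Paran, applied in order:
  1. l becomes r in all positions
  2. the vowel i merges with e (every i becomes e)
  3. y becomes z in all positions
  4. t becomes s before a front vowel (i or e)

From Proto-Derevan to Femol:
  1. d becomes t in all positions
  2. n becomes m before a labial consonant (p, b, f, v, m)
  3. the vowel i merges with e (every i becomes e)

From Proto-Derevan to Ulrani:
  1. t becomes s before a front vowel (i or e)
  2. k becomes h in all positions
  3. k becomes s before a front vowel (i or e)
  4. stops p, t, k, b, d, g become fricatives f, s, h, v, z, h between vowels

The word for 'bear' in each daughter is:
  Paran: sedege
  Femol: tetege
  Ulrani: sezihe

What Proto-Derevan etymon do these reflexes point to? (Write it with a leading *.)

Position 5: Paran has g, Femol has g, Ulrani has h. Paran preserves g here (none of its changes turn any other segment into g), so the proto-segment is *g.
Position 4: Paran has e, Femol has e, Ulrani has i. Ulrani preserves i here (none of its changes turn any other segment into i), so the proto-segment is *i.
This points to *tedige. Verify forward in each daughter:
Paran: start from *tedige.
  rule 1: no change — tedige
  rule 2 (vowel merger): tedige → tedege
  rule 3: no change — tedege
  rule 4 (palatalisation): tedege → sedege
  ⇒ Paran sedege
Femol: *tedige
  tedige → tetige   [unconditioned shift]
  tetige (rule 2 does not apply)
  tetige → tetege   [vowel merger]
  giving Femol tetege.
Ulrani: *tedige
  tedige → sedige   [palatalisation]
  sedige (rule 2 does not apply)
  sedige (rule 3 does not apply)
  sedige → sezihe   [intervocalic lenition]
  giving Ulrani sezihe.
*tedige is the unique common source.

*tedige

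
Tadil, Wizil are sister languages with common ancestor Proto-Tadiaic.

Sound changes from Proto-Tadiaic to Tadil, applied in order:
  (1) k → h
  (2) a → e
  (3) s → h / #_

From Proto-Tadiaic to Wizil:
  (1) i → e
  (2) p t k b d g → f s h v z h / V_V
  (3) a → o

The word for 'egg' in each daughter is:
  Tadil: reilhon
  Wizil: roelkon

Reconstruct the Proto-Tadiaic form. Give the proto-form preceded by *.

*railkon

Position 5: Tadil has h, Wizil has k. Wizil preserves k here (none of its changes turn any other segment into k), so the proto-segment is *k.
Position 2: Tadil has e, Wizil has o. Taking the neighbouring segments as reconstructed: Tadil e could go back to *a or *e; Wizil o could go back to *a or *o — the one source consistent with every daughter is *a.
Position 3: Tadil has i, Wizil has e. Tadil preserves i here (none of its changes turn any other segment into i), so the proto-segment is *i.
This points to *railkon. Verify forward in each daughter:
Tadil: start from *railkon.
  rule 1 (unconditioned shift): railkon → railhon
  rule 2 (vowel merger): railhon → reilhon
  rule 3: no change — reilhon
  ⇒ Tadil reilhon
Wizil: *railkon > raelkon > roelkon  (by vowel merger, vowel merger)
No other proto-form is consistent with every reflex, so the reconstruction is *railkon.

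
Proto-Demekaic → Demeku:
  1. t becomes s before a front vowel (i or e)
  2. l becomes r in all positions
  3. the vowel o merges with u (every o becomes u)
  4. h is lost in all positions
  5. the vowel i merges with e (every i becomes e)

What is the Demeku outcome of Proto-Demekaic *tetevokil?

Demeku: start from *tetevokil.
  rule 1 (palatalisation): tetevokil → sesevokil
  rule 2 (unconditioned shift): sesevokil → sesevokir
  rule 3 (vowel merger): sesevokir → sesevukir
  rule 4: no change — sesevukir
  rule 5 (vowel merger): sesevukir → sesevuker
  ⇒ Demeku sesevuker

sesevuker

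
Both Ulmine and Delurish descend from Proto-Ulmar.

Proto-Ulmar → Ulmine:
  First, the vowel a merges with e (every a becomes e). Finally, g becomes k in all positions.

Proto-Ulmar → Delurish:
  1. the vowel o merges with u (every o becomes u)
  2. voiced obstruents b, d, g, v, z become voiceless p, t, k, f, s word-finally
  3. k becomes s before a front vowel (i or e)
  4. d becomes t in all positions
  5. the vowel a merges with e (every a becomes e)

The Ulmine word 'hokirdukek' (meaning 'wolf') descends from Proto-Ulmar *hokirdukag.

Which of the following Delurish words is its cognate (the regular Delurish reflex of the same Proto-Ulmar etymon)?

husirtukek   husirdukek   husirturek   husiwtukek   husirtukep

Delurish: start from *hokirdukag.
  rule 1 (vowel merger): hokirdukag → hukirdukag
  rule 2 (final devoicing): hukirdukag → hukirdukak
  rule 3 (palatalisation): hukirdukak → husirdukak
  rule 4 (unconditioned shift): husirdukak → husirtukak
  rule 5 (vowel merger): husirtukak → husirtukek
  ⇒ Delurish husirtukek
The other candidates each miss or misapply at least one Delurish change.

husirtukek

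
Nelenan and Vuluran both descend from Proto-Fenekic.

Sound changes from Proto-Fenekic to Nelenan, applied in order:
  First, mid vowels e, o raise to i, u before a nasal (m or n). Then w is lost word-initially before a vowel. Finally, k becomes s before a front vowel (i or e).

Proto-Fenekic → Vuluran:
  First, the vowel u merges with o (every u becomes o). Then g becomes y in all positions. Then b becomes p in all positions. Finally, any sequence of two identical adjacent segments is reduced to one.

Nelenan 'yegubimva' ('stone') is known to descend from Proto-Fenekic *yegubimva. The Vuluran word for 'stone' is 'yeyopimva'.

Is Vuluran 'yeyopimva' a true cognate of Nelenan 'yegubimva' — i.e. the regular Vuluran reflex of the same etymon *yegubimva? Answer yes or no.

Derive the expected Vuluran reflex of *yegubimva:
Vuluran: *yegubimva
  yegubimva → yegobimva   [vowel merger]
  yegobimva → yeyobimva   [unconditioned shift]
  yeyobimva → yeyopimva   [unconditioned shift]
  yeyopimva (rule 4 does not apply)
  giving Vuluran yeyopimva.
Vuluran 'yeyopimva' matches the regular reflex exactly, so the pair is cognate.

yes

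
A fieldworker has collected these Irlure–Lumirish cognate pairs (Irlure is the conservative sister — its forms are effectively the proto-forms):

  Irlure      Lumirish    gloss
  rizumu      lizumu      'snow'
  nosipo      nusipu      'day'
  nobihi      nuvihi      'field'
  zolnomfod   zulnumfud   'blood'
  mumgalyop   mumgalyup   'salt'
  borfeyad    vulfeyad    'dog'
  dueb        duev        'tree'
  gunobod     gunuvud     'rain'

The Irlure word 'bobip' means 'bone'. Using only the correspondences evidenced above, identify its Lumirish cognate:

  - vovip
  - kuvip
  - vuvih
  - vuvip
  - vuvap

vuvip

borfeyad ~ vulfeyad — Irlure b corresponds to Lumirish v word-initially before a back vowel.
nobihi ~ nuvihi, gunobod ~ gunuvud — Irlure o corresponds to Lumirish u after a consonant, before a labial obstruent.
nobihi ~ nuvihi — Irlure b corresponds to Lumirish v between vowels (before a front vowel).
Applying these to Irlure 'bobip':
  bobip → vobip   (b→v word-initially before a back vowel)
  vobip → vubip   (o→u after a consonant, before a labial obstruent)
  vubip → vuvip   (b→v between vowels (before a front vowel))
So the Lumirish cognate is 'vuvip'.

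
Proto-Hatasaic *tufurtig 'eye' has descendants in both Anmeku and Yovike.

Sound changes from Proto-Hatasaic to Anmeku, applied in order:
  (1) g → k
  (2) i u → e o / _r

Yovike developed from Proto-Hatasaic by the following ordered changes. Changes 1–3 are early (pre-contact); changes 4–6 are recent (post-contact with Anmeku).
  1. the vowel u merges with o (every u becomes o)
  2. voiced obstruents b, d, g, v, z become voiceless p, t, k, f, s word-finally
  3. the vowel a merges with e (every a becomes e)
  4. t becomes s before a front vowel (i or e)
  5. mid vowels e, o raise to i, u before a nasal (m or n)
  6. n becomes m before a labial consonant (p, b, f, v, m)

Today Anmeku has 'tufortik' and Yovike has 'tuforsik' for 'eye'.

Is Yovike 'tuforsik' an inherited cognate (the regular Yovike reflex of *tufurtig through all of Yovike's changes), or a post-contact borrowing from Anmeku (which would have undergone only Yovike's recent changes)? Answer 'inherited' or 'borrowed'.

borrowed

If inherited, *tufurtig would pass through all of Yovike's changes:
Yovike: *tufurtig > tofortig > tofortik > toforsik  (by vowel merger, final devoicing, palatalisation)
If borrowed from Anmeku 'tufortik' after the early changes, it would undergo only the recent ones:
  rule 4 (palatalisation): tufortik → tuforsik
  rule 5 (pre-nasal raising): no change (tuforsik)
  rule 6 (nasal place assimilation): no change (tuforsik)
  ⇒ as a loan: tuforsik
Yovike 'tuforsik' matches the loan outcome 'tuforsik', not the inherited 'toforsik' — it skipped the early Yovike changes, so it was borrowed from Anmeku.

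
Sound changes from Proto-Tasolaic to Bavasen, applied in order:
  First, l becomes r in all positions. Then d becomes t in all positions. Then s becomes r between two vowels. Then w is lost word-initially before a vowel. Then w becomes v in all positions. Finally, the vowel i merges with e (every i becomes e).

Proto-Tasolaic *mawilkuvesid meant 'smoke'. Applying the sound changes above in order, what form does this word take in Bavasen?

maverkuveret

Bavasen: start from *mawilkuvesid.
  rule 1 (unconditioned shift): mawilkuvesid → mawirkuvesid
  rule 2 (unconditioned shift): mawirkuvesid → mawirkuvesit
  rule 3 (rhotacism): mawirkuvesit → mawirkuverit
  rule 4: no change — mawirkuverit
  rule 5 (unconditioned shift): mawirkuverit → mavirkuverit
  rule 6 (vowel merger): mavirkuverit → maverkuveret
  ⇒ Bavasen maverkuveret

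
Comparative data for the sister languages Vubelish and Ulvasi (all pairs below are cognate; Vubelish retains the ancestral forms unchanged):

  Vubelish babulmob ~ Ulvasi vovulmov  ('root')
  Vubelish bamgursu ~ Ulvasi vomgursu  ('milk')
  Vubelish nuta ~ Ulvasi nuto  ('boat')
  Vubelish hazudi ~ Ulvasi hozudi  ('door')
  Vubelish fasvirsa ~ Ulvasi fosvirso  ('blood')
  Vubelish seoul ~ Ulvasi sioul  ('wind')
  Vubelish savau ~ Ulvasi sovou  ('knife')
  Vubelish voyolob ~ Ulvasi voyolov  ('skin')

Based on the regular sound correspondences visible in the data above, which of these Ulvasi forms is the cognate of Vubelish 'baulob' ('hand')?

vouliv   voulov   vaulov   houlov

voulov

babulmob ~ vovulmov, bamgursu ~ vomgursu — Vubelish b corresponds to Ulvasi v word-initially before a back vowel.
savau ~ sovou — Vubelish a corresponds to Ulvasi o after a consonant, before a back vowel.
babulmob ~ vovulmov, voyolob ~ voyolov — Vubelish b corresponds to Ulvasi v word-finally.
Applying these to Vubelish 'baulob':
  baulob → vaulob   (b→v word-initially before a back vowel)
  vaulob → voulob   (a→o after a consonant, before a back vowel)
  voulob → voulov   (b→v word-finally)
So the Ulvasi cognate is 'voulov'.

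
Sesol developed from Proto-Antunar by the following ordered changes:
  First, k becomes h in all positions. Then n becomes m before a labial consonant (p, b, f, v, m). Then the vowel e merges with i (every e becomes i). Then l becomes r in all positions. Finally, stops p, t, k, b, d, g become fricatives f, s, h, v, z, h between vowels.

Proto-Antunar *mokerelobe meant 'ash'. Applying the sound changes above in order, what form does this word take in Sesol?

Sesol: *mokerelobe > moherelobe > mohirilobi > mohirirobi > mohirirovi  (by unconditioned shift, vowel merger, unconditioned shift, intervocalic lenition)

mohirirovi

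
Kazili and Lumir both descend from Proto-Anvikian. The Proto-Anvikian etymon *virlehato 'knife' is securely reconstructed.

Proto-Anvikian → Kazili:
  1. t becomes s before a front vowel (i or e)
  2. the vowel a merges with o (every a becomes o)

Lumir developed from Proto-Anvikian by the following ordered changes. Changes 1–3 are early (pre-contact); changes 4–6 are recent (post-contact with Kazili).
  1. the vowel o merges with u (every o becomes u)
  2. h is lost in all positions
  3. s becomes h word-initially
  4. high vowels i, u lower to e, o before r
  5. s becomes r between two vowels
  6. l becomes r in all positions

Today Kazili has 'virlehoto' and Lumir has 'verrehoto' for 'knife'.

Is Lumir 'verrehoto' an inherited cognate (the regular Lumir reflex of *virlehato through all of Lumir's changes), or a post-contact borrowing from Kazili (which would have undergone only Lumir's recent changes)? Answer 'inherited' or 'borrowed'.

borrowed

If inherited, *virlehato would pass through all of Lumir's changes:
Lumir: start from *virlehato.
  rule 1 (vowel merger): virlehato → virlehatu
  rule 2 (h-loss): virlehatu → virleatu
  rule 3: no change — virleatu
  rule 4 (pre-rhotic lowering): virleatu → verleatu
  rule 5: no change — verleatu
  rule 6 (unconditioned shift): verleatu → verreatu
  ⇒ Lumir verreatu
If borrowed from Kazili 'virlehoto' after the early changes, it would undergo only the recent ones:
  rule 4 (pre-rhotic lowering): virlehoto → verlehoto
  rule 5 (rhotacism): no change (verlehoto)
  rule 6 (unconditioned shift): verlehoto → verrehoto
  ⇒ as a loan: verrehoto
Lumir 'verrehoto' matches the loan outcome 'verrehoto', not the inherited 'verreatu' — it skipped the early Lumir changes, so it was borrowed from Kazili.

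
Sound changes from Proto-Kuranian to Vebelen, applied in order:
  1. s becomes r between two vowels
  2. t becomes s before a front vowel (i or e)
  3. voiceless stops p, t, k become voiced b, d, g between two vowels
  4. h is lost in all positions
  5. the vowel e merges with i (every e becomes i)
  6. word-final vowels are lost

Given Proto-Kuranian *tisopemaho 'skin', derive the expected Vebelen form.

Vebelen: *tisopemaho
  tisopemaho → tiropemaho   [rhotacism]
  tiropemaho → siropemaho   [palatalisation]
  siropemaho → sirobemaho   [intervocalic voicing]
  sirobemaho → sirobemao   [h-loss]
  sirobemao → sirobimao   [vowel merger]
  sirobimao → sirobima   [apocope]
  giving Vebelen sirobima.

sirobima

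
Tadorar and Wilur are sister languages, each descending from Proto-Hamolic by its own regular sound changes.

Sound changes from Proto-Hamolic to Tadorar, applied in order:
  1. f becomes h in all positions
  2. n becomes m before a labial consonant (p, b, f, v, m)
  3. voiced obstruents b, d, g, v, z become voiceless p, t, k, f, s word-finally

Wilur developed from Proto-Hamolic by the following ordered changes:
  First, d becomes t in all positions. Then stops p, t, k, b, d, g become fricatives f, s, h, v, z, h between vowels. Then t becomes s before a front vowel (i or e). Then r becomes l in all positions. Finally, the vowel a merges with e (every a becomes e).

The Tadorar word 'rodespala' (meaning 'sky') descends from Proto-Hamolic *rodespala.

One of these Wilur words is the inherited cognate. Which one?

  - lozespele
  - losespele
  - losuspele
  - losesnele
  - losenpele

losespele

Wilur: start from *rodespala.
  rule 1 (unconditioned shift): rodespala → rotespala
  rule 2 (intervocalic lenition): rotespala → rosespala
  rule 3: no change — rosespala
  rule 4 (unconditioned shift): rosespala → losespala
  rule 5 (vowel merger): losespala → losespele
  ⇒ Wilur losespele
Among the options, 'losespele' alone shows every Wilur change applied in order.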